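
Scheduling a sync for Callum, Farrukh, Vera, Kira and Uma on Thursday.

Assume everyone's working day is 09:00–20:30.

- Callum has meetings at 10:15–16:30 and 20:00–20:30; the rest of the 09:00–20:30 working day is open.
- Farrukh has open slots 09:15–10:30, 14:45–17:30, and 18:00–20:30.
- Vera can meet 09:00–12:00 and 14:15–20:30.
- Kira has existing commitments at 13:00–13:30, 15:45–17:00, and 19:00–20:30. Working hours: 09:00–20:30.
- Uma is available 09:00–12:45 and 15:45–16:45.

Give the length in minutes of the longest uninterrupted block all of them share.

60 minutes

Callum free within 09:00–20:30: 09:00–10:15, 16:30–20:00.
Kira free within 09:00–20:30: 09:00–13:00, 13:30–15:45, 17:00–19:00.
Callum ∩ Farrukh: 09:15–10:15, 16:30–17:30, 18:00–20:00.
Callum ∩ Farrukh ∩ Vera: 09:15–10:15, 16:30–17:30, 18:00–20:00.
Callum ∩ Farrukh ∩ Vera ∩ Kira: 09:15–10:15, 17:00–17:30, 18:00–19:00.
Callum ∩ Farrukh ∩ Vera ∩ Kira ∩ Uma: 09:15–10:15.
Single common window of 60 minutes.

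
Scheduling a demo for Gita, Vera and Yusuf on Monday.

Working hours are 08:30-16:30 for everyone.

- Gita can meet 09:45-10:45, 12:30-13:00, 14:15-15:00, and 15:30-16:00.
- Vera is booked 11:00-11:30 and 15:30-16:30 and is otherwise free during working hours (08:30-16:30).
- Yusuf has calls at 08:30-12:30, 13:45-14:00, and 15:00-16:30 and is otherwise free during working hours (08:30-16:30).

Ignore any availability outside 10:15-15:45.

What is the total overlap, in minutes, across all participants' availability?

Vera free within 08:30–16:30: 08:30–11:00, 11:30–15:30.
Yusuf free within 08:30–16:30: 12:30–13:45, 14:00–15:00.
Gita ∩ Vera: 09:45–10:45, 12:30–13:00, 14:15–15:00.
Gita ∩ Vera ∩ Yusuf: 12:30–13:00, 14:15–15:00.
Restricted to 10:15–15:45: 12:30–13:00, 14:15–15:00.
Total common minutes: 30 + 45 = 75.

75 minutes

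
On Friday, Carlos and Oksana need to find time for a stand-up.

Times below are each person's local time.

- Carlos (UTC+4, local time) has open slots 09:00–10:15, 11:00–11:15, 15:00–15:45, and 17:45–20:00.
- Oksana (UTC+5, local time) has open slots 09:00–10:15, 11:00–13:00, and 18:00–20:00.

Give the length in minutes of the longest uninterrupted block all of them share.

75 minutes

Carlos → UTC: 05:00–06:15, 07:00–07:15, 11:00–11:45, 13:45–16:00.
Oksana → UTC: 04:00–05:15, 06:00–08:00, 13:00–15:00.
Carlos ∩ Oksana: 05:00–05:15, 06:00–06:15, 07:00–07:15, 13:45–15:00.
Common window lengths: 15, 15, 15, 75 min; longest is 75.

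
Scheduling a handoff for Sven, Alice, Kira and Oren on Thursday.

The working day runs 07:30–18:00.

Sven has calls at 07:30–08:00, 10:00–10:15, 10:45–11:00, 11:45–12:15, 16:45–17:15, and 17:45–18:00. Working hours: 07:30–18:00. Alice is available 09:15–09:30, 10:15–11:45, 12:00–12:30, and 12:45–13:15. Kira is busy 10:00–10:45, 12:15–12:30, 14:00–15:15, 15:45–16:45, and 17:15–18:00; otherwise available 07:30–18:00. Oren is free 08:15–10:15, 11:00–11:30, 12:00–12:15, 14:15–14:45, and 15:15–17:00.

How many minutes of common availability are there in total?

45 minutes

Sven free within 07:30–18:00: 08:00–10:00, 10:15–10:45, 11:00–11:45, 12:15–16:45, 17:15–17:45.
Kira free within 07:30–18:00: 07:30–10:00, 10:45–12:15, 12:30–14:00, 15:15–15:45, 16:45–17:15.
Sven ∩ Alice: 09:15–09:30, 10:15–10:45, 11:00–11:45, 12:15–12:30, 12:45–13:15.
Sven ∩ Alice ∩ Kira: 09:15–09:30, 11:00–11:45, 12:45–13:15.
Sven ∩ Alice ∩ Kira ∩ Oren: 09:15–09:30, 11:00–11:30.
Total common minutes: 15 + 30 = 45.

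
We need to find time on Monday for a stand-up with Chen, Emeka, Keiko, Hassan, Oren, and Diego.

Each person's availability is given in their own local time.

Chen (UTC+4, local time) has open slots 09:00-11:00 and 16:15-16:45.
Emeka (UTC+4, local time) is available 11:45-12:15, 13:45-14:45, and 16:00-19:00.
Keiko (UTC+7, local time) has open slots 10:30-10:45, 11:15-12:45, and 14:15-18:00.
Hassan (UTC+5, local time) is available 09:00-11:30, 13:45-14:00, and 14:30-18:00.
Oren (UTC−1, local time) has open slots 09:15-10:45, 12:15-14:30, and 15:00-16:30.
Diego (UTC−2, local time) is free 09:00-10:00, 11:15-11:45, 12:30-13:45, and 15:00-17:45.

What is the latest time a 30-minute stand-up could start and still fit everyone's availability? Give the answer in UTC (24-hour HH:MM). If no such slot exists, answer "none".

none

Chen → UTC: 05:00–07:00, 12:15–12:45.
Emeka → UTC: 07:45–08:15, 09:45–10:45, 12:00–15:00.
Keiko → UTC: 03:30–03:45, 04:15–05:45, 07:15–11:00.
Hassan → UTC: 04:00–06:30, 08:45–09:00, 09:30–13:00.
Oren → UTC: 10:15–11:45, 13:15–15:30, 16:00–17:30.
Diego → UTC: 11:00–12:00, 13:15–13:45, 14:30–15:45, 17:00–19:45.
Chen ∩ Emeka: 12:15–12:45.
Chen ∩ Emeka ∩ Keiko: (none).
Chen ∩ Emeka ∩ Keiko ∩ Hassan: (none).
Chen ∩ Emeka ∩ Keiko ∩ Hassan ∩ Oren: (none).
Chen ∩ Emeka ∩ Keiko ∩ Hassan ∩ Oren ∩ Diego: (none).
Windows ≥ 30 min: (none).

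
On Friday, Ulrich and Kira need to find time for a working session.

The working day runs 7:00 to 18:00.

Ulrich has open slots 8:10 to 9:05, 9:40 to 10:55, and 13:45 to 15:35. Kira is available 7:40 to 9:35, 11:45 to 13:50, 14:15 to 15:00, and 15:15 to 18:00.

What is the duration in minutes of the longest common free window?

55 minutes

Ulrich ∩ Kira: 08:10–09:05, 13:45–13:50, 14:15–15:00, 15:15–15:35.
Common window lengths: 55, 5, 45, 20 min; longest is 55.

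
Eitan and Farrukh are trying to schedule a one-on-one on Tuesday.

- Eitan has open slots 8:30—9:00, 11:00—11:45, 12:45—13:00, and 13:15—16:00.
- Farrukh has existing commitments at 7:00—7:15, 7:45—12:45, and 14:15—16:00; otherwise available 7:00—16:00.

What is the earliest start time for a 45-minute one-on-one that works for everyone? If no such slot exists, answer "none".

13:15

Farrukh free within 07:00–16:00: 07:15–07:45, 12:45–14:15.
Eitan ∩ Farrukh: 12:45–13:00, 13:15–14:15.
Windows ≥ 45 min: 13:15–14:15.
Earliest such window starts at 13:15.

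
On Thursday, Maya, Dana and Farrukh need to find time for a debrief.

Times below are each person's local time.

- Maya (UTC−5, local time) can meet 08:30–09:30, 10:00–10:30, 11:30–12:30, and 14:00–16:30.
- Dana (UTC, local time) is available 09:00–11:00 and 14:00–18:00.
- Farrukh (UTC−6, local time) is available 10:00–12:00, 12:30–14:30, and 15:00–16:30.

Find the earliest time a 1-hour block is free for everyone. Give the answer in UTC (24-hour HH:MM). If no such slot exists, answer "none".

16:30

Maya → UTC: 13:30–14:30, 15:00–15:30, 16:30–17:30, 19:00–21:30.
Dana → UTC: 09:00–11:00, 14:00–18:00.
Farrukh → UTC: 16:00–18:00, 18:30–20:30, 21:00–22:30.
Maya ∩ Dana: 14:00–14:30, 15:00–15:30, 16:30–17:30.
Maya ∩ Dana ∩ Farrukh: 16:30–17:30.
Windows ≥ 60 min: 16:30–17:30.
Earliest such window starts at 16:30.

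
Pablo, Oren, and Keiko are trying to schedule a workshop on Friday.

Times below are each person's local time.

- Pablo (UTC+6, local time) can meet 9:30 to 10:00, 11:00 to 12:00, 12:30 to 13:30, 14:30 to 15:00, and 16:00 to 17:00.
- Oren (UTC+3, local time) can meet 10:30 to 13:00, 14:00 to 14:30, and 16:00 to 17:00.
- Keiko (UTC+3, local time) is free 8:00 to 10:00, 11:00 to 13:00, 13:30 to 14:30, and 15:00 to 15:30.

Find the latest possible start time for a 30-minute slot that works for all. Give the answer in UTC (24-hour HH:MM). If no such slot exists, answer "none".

08:30

Pablo → UTC: 03:30–04:00, 05:00–06:00, 06:30–07:30, 08:30–09:00, 10:00–11:00.
Oren → UTC: 07:30–10:00, 11:00–11:30, 13:00–14:00.
Keiko → UTC: 05:00–07:00, 08:00–10:00, 10:30–11:30, 12:00–12:30.
Pablo ∩ Oren: 08:30–09:00.
Pablo ∩ Oren ∩ Keiko: 08:30–09:00.
Windows ≥ 30 min: 08:30–09:00.
Latest start in the last window 08:30–09:00 is 09:00 − 30 min = 08:30.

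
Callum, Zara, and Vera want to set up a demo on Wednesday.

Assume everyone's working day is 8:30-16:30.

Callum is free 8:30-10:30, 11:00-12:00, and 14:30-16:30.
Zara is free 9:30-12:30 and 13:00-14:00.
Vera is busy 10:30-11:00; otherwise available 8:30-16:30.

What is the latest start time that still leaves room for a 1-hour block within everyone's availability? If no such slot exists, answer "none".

Vera free within 08:30–16:30: 08:30–10:30, 11:00–16:30.
Callum ∩ Zara: 09:30–10:30, 11:00–12:00.
Callum ∩ Zara ∩ Vera: 09:30–10:30, 11:00–12:00.
Windows ≥ 60 min: 09:30–10:30, 11:00–12:00.
Latest start in the last window 11:00–12:00 is 12:00 − 60 min = 11:00.

11:00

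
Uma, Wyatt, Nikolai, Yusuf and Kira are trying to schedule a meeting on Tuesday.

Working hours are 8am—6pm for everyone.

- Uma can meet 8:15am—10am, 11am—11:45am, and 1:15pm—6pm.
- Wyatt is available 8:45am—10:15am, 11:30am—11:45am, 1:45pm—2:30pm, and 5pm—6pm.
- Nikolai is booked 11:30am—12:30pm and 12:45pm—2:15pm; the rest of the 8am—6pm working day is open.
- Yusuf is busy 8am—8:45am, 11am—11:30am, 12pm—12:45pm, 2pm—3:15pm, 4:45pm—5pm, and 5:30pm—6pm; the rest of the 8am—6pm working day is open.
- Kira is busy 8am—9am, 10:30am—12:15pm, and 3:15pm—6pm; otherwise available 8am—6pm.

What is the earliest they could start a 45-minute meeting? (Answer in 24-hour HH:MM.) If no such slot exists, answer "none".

09:00

Nikolai free within 08:00–18:00: 08:00–11:30, 12:30–12:45, 14:15–18:00.
Yusuf free within 08:00–18:00: 08:45–11:00, 11:30–12:00, 12:45–14:00, 15:15–16:45, 17:00–17:30.
Kira free within 08:00–18:00: 09:00–10:30, 12:15–15:15.
Uma ∩ Wyatt: 08:45–10:00, 11:30–11:45, 13:45–14:30, 17:00–18:00.
Uma ∩ Wyatt ∩ Nikolai: 08:45–10:00, 14:15–14:30, 17:00–18:00.
Uma ∩ Wyatt ∩ Nikolai ∩ Yusuf: 08:45–10:00, 17:00–17:30.
Uma ∩ Wyatt ∩ Nikolai ∩ Yusuf ∩ Kira: 09:00–10:00.
Windows ≥ 45 min: 09:00–10:00.
Earliest such window starts at 09:00.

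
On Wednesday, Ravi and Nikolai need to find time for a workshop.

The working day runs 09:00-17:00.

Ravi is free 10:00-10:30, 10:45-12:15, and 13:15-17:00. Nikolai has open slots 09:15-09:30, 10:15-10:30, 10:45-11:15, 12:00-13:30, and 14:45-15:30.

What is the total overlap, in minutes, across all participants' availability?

Ravi ∩ Nikolai: 10:15–10:30, 10:45–11:15, 12:00–12:15, 13:15–13:30, 14:45–15:30.
Total common minutes: 15 + 30 + 15 + 15 + 45 = 120.

120 minutes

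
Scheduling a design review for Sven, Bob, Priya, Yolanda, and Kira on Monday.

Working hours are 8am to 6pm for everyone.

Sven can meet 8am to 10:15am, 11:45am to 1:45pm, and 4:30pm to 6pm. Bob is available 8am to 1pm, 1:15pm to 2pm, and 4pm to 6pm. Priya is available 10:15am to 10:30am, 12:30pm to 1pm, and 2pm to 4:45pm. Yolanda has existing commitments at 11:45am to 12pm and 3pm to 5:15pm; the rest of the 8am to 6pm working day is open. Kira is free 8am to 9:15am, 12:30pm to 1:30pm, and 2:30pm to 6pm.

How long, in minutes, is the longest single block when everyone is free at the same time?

Yolanda free within 08:00–18:00: 08:00–11:45, 12:00–15:00, 17:15–18:00.
Sven ∩ Bob: 08:00–10:15, 11:45–13:00, 13:15–13:45, 16:30–18:00.
Sven ∩ Bob ∩ Priya: 12:30–13:00, 16:30–16:45.
Sven ∩ Bob ∩ Priya ∩ Yolanda: 12:30–13:00.
Sven ∩ Bob ∩ Priya ∩ Yolanda ∩ Kira: 12:30–13:00.
Single common window of 30 minutes.

30 minutes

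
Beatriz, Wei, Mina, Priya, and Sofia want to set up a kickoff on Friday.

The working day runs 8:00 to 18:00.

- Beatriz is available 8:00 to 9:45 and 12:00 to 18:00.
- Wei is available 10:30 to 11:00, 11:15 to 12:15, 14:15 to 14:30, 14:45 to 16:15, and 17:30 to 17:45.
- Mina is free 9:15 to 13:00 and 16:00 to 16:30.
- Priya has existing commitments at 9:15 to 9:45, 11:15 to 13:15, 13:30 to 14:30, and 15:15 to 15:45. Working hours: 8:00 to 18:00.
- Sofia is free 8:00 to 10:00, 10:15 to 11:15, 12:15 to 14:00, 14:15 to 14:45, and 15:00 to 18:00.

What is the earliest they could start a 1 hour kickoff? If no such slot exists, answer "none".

none

Priya free within 08:00–18:00: 08:00–09:15, 09:45–11:15, 13:15–13:30, 14:30–15:15, 15:45–18:00.
Beatriz ∩ Wei: 12:00–12:15, 14:15–14:30, 14:45–16:15, 17:30–17:45.
Beatriz ∩ Wei ∩ Mina: 12:00–12:15, 16:00–16:15.
Beatriz ∩ Wei ∩ Mina ∩ Priya: 16:00–16:15.
Beatriz ∩ Wei ∩ Mina ∩ Priya ∩ Sofia: 16:00–16:15.
Windows ≥ 60 min: (none).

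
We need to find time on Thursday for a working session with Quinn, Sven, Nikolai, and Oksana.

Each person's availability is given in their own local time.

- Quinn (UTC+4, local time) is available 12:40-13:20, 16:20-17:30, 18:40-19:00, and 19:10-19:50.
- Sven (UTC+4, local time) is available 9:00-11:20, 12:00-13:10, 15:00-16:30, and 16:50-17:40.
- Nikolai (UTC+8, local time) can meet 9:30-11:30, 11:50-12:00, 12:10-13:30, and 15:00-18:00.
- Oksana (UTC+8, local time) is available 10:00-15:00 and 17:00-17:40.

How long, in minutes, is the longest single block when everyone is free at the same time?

10 minutes

Quinn → UTC: 08:40–09:20, 12:20–13:30, 14:40–15:00, 15:10–15:50.
Sven → UTC: 05:00–07:20, 08:00–09:10, 11:00–12:30, 12:50–13:40.
Nikolai → UTC: 01:30–03:30, 03:50–04:00, 04:10–05:30, 07:00–10:00.
Oksana → UTC: 02:00–07:00, 09:00–09:40.
Quinn ∩ Sven: 08:40–09:10, 12:20–12:30, 12:50–13:30.
Quinn ∩ Sven ∩ Nikolai: 08:40–09:10.
Quinn ∩ Sven ∩ Nikolai ∩ Oksana: 09:00–09:10.
Single common window of 10 minutes.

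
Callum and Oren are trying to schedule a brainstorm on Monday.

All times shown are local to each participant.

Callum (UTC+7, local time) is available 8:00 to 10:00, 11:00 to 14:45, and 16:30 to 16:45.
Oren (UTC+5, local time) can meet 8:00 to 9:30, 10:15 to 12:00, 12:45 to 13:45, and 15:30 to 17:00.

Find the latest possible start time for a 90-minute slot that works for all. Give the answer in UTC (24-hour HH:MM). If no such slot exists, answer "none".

Callum → UTC: 01:00–03:00, 04:00–07:45, 09:30–09:45.
Oren → UTC: 03:00–04:30, 05:15–07:00, 07:45–08:45, 10:30–12:00.
Callum ∩ Oren: 04:00–04:30, 05:15–07:00.
Windows ≥ 90 min: 05:15–07:00.
Latest start in the last window 05:15–07:00 is 07:00 − 90 min = 05:30.

05:30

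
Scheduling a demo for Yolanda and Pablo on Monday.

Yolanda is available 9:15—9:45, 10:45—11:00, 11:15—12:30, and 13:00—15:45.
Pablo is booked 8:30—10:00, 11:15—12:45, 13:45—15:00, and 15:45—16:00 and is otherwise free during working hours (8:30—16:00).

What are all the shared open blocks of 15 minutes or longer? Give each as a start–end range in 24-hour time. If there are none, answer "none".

Pablo free within 08:30–16:00: 10:00–11:15, 12:45–13:45, 15:00–15:45.
Yolanda ∩ Pablo: 10:45–11:00, 13:00–13:45, 15:00–15:45.
Windows ≥ 15 min: 10:45–11:00, 13:00–13:45, 15:00–15:45.

10:45–11:00, 13:00–13:45, 15:00–15:45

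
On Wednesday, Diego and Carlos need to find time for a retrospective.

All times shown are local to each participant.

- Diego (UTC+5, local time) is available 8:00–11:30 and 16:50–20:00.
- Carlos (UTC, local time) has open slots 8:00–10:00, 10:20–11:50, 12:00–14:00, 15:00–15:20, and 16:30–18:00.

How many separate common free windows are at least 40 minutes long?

1

Diego → UTC: 03:00–06:30, 11:50–15:00.
Carlos → UTC: 08:00–10:00, 10:20–11:50, 12:00–14:00, 15:00–15:20, 16:30–18:00.
Diego ∩ Carlos: 12:00–14:00.
Windows ≥ 40 min: 12:00–14:00.
That's 1 window.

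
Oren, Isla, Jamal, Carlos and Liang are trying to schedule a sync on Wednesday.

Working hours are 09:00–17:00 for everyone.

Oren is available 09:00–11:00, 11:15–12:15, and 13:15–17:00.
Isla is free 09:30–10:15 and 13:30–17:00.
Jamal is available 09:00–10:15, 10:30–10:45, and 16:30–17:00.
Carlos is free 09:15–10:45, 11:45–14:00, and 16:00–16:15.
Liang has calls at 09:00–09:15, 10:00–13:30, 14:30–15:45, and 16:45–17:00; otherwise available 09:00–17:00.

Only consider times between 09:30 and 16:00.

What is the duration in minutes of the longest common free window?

Liang free within 09:00–17:00: 09:15–10:00, 13:30–14:30, 15:45–16:45.
Oren ∩ Isla: 09:30–10:15, 13:30–17:00.
Oren ∩ Isla ∩ Jamal: 09:30–10:15, 16:30–17:00.
Oren ∩ Isla ∩ Jamal ∩ Carlos: 09:30–10:15.
Oren ∩ Isla ∩ Jamal ∩ Carlos ∩ Liang: 09:30–10:00.
Restricted to 09:30–16:00: 09:30–10:00.
Single common window of 30 minutes.

30 minutes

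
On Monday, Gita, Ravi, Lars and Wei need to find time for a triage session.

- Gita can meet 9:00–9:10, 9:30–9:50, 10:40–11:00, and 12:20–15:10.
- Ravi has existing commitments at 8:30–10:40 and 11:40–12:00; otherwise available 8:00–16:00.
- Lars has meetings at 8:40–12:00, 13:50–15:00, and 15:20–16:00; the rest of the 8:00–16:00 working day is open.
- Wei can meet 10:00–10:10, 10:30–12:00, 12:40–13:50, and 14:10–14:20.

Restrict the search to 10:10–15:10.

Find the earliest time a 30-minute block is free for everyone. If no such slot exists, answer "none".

Ravi free within 08:00–16:00: 08:00–08:30, 10:40–11:40, 12:00–16:00.
Lars free within 08:00–16:00: 08:00–08:40, 12:00–13:50, 15:00–15:20.
Gita ∩ Ravi: 10:40–11:00, 12:20–15:10.
Gita ∩ Ravi ∩ Lars: 12:20–13:50, 15:00–15:10.
Gita ∩ Ravi ∩ Lars ∩ Wei: 12:40–13:50.
Restricted to 10:10–15:10: 12:40–13:50.
Windows ≥ 30 min: 12:40–13:50.
Earliest such window starts at 12:40.

12:40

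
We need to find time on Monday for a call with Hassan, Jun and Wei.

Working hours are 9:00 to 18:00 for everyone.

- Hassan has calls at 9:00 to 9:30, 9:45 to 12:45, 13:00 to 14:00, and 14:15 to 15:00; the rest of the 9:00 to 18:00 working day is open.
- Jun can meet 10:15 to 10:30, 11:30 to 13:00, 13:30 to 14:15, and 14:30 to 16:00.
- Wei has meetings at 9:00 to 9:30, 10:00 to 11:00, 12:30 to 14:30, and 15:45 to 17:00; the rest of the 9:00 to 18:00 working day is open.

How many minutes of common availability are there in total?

45 minutes

Hassan free within 09:00–18:00: 09:30–09:45, 12:45–13:00, 14:00–14:15, 15:00–18:00.
Wei free within 09:00–18:00: 09:30–10:00, 11:00–12:30, 14:30–15:45, 17:00–18:00.
Hassan ∩ Jun: 12:45–13:00, 14:00–14:15, 15:00–16:00.
Hassan ∩ Jun ∩ Wei: 15:00–15:45.
Total common minutes: 45.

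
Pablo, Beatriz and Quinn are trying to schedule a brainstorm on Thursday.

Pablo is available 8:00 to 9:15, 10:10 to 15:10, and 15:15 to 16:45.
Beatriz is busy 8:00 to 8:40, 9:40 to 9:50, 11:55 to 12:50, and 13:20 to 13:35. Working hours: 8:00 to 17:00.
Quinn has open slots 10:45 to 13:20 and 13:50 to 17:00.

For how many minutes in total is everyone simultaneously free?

270 minutes

Beatriz free within 08:00–17:00: 08:40–09:40, 09:50–11:55, 12:50–13:20, 13:35–17:00.
Pablo ∩ Beatriz: 08:40–09:15, 10:10–11:55, 12:50–13:20, 13:35–15:10, 15:15–16:45.
Pablo ∩ Beatriz ∩ Quinn: 10:45–11:55, 12:50–13:20, 13:50–15:10, 15:15–16:45.
Total common minutes: 70 + 30 + 80 + 90 = 270.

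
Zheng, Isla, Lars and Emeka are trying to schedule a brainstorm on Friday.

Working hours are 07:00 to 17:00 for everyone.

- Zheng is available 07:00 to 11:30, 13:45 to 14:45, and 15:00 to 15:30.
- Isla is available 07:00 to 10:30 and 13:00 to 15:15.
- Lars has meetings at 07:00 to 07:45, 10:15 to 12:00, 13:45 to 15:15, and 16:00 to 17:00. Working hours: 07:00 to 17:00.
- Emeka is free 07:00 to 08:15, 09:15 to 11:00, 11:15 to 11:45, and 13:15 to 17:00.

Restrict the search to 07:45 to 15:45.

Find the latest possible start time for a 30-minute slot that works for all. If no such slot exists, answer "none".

09:45

Lars free within 07:00–17:00: 07:45–10:15, 12:00–13:45, 15:15–16:00.
Zheng ∩ Isla: 07:00–10:30, 13:45–14:45, 15:00–15:15.
Zheng ∩ Isla ∩ Lars: 07:45–10:15.
Zheng ∩ Isla ∩ Lars ∩ Emeka: 07:45–08:15, 09:15–10:15.
Restricted to 07:45–15:45: 07:45–08:15, 09:15–10:15.
Windows ≥ 30 min: 07:45–08:15, 09:15–10:15.
Latest start in the last window 09:15–10:15 is 10:15 − 30 min = 09:45.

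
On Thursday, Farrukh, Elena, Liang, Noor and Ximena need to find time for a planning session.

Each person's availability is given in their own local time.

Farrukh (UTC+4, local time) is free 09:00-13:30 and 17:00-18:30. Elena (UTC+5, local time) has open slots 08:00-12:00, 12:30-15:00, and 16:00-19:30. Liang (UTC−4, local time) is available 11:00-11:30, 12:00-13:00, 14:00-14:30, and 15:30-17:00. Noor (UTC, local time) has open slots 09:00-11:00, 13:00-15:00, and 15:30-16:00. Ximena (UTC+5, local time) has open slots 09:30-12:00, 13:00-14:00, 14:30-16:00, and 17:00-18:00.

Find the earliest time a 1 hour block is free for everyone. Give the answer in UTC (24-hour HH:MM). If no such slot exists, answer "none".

Farrukh → UTC: 05:00–09:30, 13:00–14:30.
Elena → UTC: 03:00–07:00, 07:30–10:00, 11:00–14:30.
Liang → UTC: 15:00–15:30, 16:00–17:00, 18:00–18:30, 19:30–21:00.
Noor → UTC: 09:00–11:00, 13:00–15:00, 15:30–16:00.
Ximena → UTC: 04:30–07:00, 08:00–09:00, 09:30–11:00, 12:00–13:00.
Farrukh ∩ Elena: 05:00–07:00, 07:30–09:30, 13:00–14:30.
Farrukh ∩ Elena ∩ Liang: (none).
Farrukh ∩ Elena ∩ Liang ∩ Noor: (none).
Farrukh ∩ Elena ∩ Liang ∩ Noor ∩ Ximena: (none).
Windows ≥ 60 min: (none).

none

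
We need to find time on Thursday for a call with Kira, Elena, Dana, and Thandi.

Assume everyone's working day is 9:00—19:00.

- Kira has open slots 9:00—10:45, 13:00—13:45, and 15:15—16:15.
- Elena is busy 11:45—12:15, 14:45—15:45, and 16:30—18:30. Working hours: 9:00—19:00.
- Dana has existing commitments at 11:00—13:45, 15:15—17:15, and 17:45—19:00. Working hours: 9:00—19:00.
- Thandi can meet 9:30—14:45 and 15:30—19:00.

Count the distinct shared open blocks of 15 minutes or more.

1

Elena free within 09:00–19:00: 09:00–11:45, 12:15–14:45, 15:45–16:30, 18:30–19:00.
Dana free within 09:00–19:00: 09:00–11:00, 13:45–15:15, 17:15–17:45.
Kira ∩ Elena: 09:00–10:45, 13:00–13:45, 15:45–16:15.
Kira ∩ Elena ∩ Dana: 09:00–10:45.
Kira ∩ Elena ∩ Dana ∩ Thandi: 09:30–10:45.
Windows ≥ 15 min: 09:30–10:45.
That's 1 window.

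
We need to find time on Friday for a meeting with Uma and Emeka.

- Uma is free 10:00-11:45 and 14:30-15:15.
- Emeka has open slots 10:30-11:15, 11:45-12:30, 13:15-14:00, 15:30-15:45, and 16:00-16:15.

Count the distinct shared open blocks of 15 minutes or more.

Uma ∩ Emeka: 10:30–11:15.
Windows ≥ 15 min: 10:30–11:15.
That's 1 window.

1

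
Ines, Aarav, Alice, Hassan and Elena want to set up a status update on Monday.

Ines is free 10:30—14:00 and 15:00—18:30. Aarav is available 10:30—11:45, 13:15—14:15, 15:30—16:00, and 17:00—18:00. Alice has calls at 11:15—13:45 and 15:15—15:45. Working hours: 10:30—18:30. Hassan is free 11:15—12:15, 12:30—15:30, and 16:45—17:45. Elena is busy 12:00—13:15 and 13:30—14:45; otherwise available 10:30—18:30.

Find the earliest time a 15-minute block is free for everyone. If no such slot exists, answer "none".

17:00

Alice free within 10:30–18:30: 10:30–11:15, 13:45–15:15, 15:45–18:30.
Elena free within 10:30–18:30: 10:30–12:00, 13:15–13:30, 14:45–18:30.
Ines ∩ Aarav: 10:30–11:45, 13:15–14:00, 15:30–16:00, 17:00–18:00.
Ines ∩ Aarav ∩ Alice: 10:30–11:15, 13:45–14:00, 15:45–16:00, 17:00–18:00.
Ines ∩ Aarav ∩ Alice ∩ Hassan: 13:45–14:00, 17:00–17:45.
Ines ∩ Aarav ∩ Alice ∩ Hassan ∩ Elena: 17:00–17:45.
Windows ≥ 15 min: 17:00–17:45.
Earliest such window starts at 17:00.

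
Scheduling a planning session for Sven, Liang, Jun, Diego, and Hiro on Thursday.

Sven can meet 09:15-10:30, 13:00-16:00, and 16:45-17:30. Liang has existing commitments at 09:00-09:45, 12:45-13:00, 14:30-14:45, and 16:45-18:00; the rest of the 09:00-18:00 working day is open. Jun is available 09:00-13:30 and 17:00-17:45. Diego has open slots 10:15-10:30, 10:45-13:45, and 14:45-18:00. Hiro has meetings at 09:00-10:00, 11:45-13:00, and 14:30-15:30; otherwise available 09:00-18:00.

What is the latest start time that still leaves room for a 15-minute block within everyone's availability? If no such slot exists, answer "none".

Liang free within 09:00–18:00: 09:45–12:45, 13:00–14:30, 14:45–16:45.
Hiro free within 09:00–18:00: 10:00–11:45, 13:00–14:30, 15:30–18:00.
Sven ∩ Liang: 09:45–10:30, 13:00–14:30, 14:45–16:00.
Sven ∩ Liang ∩ Jun: 09:45–10:30, 13:00–13:30.
Sven ∩ Liang ∩ Jun ∩ Diego: 10:15–10:30, 13:00–13:30.
Sven ∩ Liang ∩ Jun ∩ Diego ∩ Hiro: 10:15–10:30, 13:00–13:30.
Windows ≥ 15 min: 10:15–10:30, 13:00–13:30.
Latest start in the last window 13:00–13:30 is 13:30 − 15 min = 13:15.

13:15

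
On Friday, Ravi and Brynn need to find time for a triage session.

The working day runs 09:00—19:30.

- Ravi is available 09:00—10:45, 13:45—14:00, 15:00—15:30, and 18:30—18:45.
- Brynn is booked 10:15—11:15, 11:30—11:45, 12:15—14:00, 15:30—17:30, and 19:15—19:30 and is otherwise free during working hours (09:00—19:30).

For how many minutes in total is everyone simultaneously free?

Brynn free within 09:00–19:30: 09:00–10:15, 11:15–11:30, 11:45–12:15, 14:00–15:30, 17:30–19:15.
Ravi ∩ Brynn: 09:00–10:15, 15:00–15:30, 18:30–18:45.
Total common minutes: 75 + 30 + 15 = 120.

120 minutes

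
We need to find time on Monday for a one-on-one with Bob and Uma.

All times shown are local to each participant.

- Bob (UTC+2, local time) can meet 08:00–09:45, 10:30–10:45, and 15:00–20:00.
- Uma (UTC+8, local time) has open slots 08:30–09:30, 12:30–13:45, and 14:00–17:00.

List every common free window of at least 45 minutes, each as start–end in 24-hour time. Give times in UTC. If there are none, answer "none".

06:00–07:45

Bob → UTC: 06:00–07:45, 08:30–08:45, 13:00–18:00.
Uma → UTC: 00:30–01:30, 04:30–05:45, 06:00–09:00.
Bob ∩ Uma: 06:00–07:45, 08:30–08:45.
Windows ≥ 45 min: 06:00–07:45.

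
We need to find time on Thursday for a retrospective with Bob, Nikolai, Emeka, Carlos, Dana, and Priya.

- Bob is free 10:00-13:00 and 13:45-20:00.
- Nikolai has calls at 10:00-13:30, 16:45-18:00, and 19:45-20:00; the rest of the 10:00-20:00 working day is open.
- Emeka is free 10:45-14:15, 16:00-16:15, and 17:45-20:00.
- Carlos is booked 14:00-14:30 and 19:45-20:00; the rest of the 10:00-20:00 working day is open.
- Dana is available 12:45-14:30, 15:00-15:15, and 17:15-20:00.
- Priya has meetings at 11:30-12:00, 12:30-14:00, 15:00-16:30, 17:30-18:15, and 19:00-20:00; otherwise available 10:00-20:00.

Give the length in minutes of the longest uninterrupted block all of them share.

45 minutes

Nikolai free within 10:00–20:00: 13:30–16:45, 18:00–19:45.
Carlos free within 10:00–20:00: 10:00–14:00, 14:30–19:45.
Priya free within 10:00–20:00: 10:00–11:30, 12:00–12:30, 14:00–15:00, 16:30–17:30, 18:15–19:00.
Bob ∩ Nikolai: 13:45–16:45, 18:00–19:45.
Bob ∩ Nikolai ∩ Emeka: 13:45–14:15, 16:00–16:15, 18:00–19:45.
Bob ∩ Nikolai ∩ Emeka ∩ Carlos: 13:45–14:00, 16:00–16:15, 18:00–19:45.
Bob ∩ Nikolai ∩ Emeka ∩ Carlos ∩ Dana: 13:45–14:00, 18:00–19:45.
Bob ∩ Nikolai ∩ Emeka ∩ Carlos ∩ Dana ∩ Priya: 18:15–19:00.
Single common window of 45 minutes.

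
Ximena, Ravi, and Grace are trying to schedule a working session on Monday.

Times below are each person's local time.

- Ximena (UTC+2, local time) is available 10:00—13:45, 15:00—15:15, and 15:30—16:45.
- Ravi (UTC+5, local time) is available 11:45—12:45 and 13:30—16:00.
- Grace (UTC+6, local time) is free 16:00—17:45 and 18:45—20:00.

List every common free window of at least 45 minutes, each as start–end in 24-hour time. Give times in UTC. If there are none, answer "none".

10:00–11:00

Ximena → UTC: 08:00–11:45, 13:00–13:15, 13:30–14:45.
Ravi → UTC: 06:45–07:45, 08:30–11:00.
Grace → UTC: 10:00–11:45, 12:45–14:00.
Ximena ∩ Ravi: 08:30–11:00.
Ximena ∩ Ravi ∩ Grace: 10:00–11:00.
Windows ≥ 45 min: 10:00–11:00.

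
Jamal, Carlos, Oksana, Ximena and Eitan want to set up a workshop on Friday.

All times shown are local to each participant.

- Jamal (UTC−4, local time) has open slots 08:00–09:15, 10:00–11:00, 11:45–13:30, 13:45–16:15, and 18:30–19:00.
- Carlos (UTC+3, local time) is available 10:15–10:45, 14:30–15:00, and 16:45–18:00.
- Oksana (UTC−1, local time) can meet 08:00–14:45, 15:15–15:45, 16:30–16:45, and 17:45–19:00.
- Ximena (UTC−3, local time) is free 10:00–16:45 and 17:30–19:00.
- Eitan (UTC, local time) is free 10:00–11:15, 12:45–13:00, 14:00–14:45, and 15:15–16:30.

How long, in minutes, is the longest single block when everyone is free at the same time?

Jamal → UTC: 12:00–13:15, 14:00–15:00, 15:45–17:30, 17:45–20:15, 22:30–23:00.
Carlos → UTC: 07:15–07:45, 11:30–12:00, 13:45–15:00.
Oksana → UTC: 09:00–15:45, 16:15–16:45, 17:30–17:45, 18:45–20:00.
Ximena → UTC: 13:00–19:45, 20:30–22:00.
Eitan → UTC: 10:00–11:15, 12:45–13:00, 14:00–14:45, 15:15–16:30.
Jamal ∩ Carlos: 14:00–15:00.
Jamal ∩ Carlos ∩ Oksana: 14:00–15:00.
Jamal ∩ Carlos ∩ Oksana ∩ Ximena: 14:00–15:00.
Jamal ∩ Carlos ∩ Oksana ∩ Ximena ∩ Eitan: 14:00–14:45.
Single common window of 45 minutes.

45 minutes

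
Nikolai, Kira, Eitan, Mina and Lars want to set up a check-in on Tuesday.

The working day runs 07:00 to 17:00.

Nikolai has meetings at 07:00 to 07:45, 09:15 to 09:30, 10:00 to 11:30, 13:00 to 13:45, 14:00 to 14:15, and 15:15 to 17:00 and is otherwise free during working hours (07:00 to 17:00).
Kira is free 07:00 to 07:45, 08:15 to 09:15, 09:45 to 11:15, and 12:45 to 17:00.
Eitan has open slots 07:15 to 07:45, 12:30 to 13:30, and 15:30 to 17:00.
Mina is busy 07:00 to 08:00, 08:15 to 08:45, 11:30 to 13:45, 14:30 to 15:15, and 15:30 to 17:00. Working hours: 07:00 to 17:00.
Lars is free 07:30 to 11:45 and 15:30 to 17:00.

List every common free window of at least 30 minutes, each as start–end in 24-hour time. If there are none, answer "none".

Nikolai free within 07:00–17:00: 07:45–09:15, 09:30–10:00, 11:30–13:00, 13:45–14:00, 14:15–15:15.
Mina free within 07:00–17:00: 08:00–08:15, 08:45–11:30, 13:45–14:30, 15:15–15:30.
Nikolai ∩ Kira: 08:15–09:15, 09:45–10:00, 12:45–13:00, 13:45–14:00, 14:15–15:15.
Nikolai ∩ Kira ∩ Eitan: 12:45–13:00.
Nikolai ∩ Kira ∩ Eitan ∩ Mina: (none).
Nikolai ∩ Kira ∩ Eitan ∩ Mina ∩ Lars: (none).
Windows ≥ 30 min: (none).

none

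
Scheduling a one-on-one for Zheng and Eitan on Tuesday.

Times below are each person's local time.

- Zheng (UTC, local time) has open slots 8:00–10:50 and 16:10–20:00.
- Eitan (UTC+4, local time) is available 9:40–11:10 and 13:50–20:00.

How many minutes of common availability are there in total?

Zheng → UTC: 08:00–10:50, 16:10–20:00.
Eitan → UTC: 05:40–07:10, 09:50–16:00.
Zheng ∩ Eitan: 09:50–10:50.
Total common minutes: 60.

60 minutes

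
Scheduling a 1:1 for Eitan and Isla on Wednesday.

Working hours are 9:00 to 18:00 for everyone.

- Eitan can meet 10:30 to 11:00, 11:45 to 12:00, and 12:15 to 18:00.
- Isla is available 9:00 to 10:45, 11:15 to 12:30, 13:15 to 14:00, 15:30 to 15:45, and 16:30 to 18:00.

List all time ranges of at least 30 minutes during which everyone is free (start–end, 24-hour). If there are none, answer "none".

Eitan ∩ Isla: 10:30–10:45, 11:45–12:00, 12:15–12:30, 13:15–14:00, 15:30–15:45, 16:30–18:00.
Windows ≥ 30 min: 13:15–14:00, 16:30–18:00.

13:15–14:00, 16:30–18:00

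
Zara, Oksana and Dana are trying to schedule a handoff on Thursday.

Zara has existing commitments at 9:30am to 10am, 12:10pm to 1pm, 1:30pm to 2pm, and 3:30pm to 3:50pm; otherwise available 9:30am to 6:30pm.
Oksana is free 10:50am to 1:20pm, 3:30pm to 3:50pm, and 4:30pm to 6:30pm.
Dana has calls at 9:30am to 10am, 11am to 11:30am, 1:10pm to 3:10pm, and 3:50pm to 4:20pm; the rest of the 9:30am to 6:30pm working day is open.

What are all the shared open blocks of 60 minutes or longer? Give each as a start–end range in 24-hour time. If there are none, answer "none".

Zara free within 09:30–18:30: 10:00–12:10, 13:00–13:30, 14:00–15:30, 15:50–18:30.
Dana free within 09:30–18:30: 10:00–11:00, 11:30–13:10, 15:10–15:50, 16:20–18:30.
Zara ∩ Oksana: 10:50–12:10, 13:00–13:20, 16:30–18:30.
Zara ∩ Oksana ∩ Dana: 10:50–11:00, 11:30–12:10, 13:00–13:10, 16:30–18:30.
Windows ≥ 60 min: 16:30–18:30.

16:30–18:30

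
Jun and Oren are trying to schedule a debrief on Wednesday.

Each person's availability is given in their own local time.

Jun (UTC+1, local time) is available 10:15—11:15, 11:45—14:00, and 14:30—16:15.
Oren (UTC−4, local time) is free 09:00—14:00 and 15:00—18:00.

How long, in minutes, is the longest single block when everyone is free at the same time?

Jun → UTC: 09:15–10:15, 10:45–13:00, 13:30–15:15.
Oren → UTC: 13:00–18:00, 19:00–22:00.
Jun ∩ Oren: 13:30–15:15.
Single common window of 105 minutes.

105 minutes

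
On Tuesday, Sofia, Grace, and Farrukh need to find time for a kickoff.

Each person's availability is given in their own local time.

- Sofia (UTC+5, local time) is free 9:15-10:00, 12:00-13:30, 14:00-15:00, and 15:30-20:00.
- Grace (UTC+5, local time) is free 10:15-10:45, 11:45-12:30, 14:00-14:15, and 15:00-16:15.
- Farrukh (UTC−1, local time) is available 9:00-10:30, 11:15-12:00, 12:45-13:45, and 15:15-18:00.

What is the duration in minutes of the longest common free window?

45 minutes

Sofia → UTC: 04:15–05:00, 07:00–08:30, 09:00–10:00, 10:30–15:00.
Grace → UTC: 05:15–05:45, 06:45–07:30, 09:00–09:15, 10:00–11:15.
Farrukh → UTC: 10:00–11:30, 12:15–13:00, 13:45–14:45, 16:15–19:00.
Sofia ∩ Grace: 07:00–07:30, 09:00–09:15, 10:30–11:15.
Sofia ∩ Grace ∩ Farrukh: 10:30–11:15.
Single common window of 45 minutes.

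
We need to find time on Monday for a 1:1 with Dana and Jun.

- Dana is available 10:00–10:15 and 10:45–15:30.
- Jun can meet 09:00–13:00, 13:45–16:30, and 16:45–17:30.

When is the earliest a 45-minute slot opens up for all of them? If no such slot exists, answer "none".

Dana ∩ Jun: 10:00–10:15, 10:45–13:00, 13:45–15:30.
Windows ≥ 45 min: 10:45–13:00, 13:45–15:30.
Earliest such window starts at 10:45.

10:45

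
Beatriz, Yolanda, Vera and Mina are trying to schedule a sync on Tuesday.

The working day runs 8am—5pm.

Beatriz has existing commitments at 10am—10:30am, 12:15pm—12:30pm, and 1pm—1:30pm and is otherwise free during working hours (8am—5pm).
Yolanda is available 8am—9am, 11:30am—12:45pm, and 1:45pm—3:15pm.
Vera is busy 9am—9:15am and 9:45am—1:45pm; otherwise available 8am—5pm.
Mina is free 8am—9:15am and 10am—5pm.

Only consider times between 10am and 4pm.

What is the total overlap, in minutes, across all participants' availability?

Beatriz free within 08:00–17:00: 08:00–10:00, 10:30–12:15, 12:30–13:00, 13:30–17:00.
Vera free within 08:00–17:00: 08:00–09:00, 09:15–09:45, 13:45–17:00.
Beatriz ∩ Yolanda: 08:00–09:00, 11:30–12:15, 12:30–12:45, 13:45–15:15.
Beatriz ∩ Yolanda ∩ Vera: 08:00–09:00, 13:45–15:15.
Beatriz ∩ Yolanda ∩ Vera ∩ Mina: 08:00–09:00, 13:45–15:15.
Restricted to 10:00–16:00: 13:45–15:15.
Total common minutes: 90.

90 minutes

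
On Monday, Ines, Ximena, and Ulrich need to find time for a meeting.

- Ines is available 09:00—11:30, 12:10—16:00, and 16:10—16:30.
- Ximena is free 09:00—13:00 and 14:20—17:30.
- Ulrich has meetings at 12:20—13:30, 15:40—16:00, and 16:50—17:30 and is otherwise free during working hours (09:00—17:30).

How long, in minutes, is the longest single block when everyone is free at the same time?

Ulrich free within 09:00–17:30: 09:00–12:20, 13:30–15:40, 16:00–16:50.
Ines ∩ Ximena: 09:00–11:30, 12:10–13:00, 14:20–16:00, 16:10–16:30.
Ines ∩ Ximena ∩ Ulrich: 09:00–11:30, 12:10–12:20, 14:20–15:40, 16:10–16:30.
Common window lengths: 150, 10, 80, 20 min; longest is 150.

150 minutes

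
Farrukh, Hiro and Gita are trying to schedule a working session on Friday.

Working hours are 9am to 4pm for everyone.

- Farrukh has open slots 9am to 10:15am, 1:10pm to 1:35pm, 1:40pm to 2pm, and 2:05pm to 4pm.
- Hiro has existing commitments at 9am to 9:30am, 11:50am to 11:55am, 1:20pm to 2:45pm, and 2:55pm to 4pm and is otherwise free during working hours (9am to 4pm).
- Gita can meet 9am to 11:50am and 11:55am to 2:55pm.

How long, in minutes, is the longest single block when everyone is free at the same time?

45 minutes

Hiro free within 09:00–16:00: 09:30–11:50, 11:55–13:20, 14:45–14:55.
Farrukh ∩ Hiro: 09:30–10:15, 13:10–13:20, 14:45–14:55.
Farrukh ∩ Hiro ∩ Gita: 09:30–10:15, 13:10–13:20, 14:45–14:55.
Common window lengths: 45, 10, 10 min; longest is 45.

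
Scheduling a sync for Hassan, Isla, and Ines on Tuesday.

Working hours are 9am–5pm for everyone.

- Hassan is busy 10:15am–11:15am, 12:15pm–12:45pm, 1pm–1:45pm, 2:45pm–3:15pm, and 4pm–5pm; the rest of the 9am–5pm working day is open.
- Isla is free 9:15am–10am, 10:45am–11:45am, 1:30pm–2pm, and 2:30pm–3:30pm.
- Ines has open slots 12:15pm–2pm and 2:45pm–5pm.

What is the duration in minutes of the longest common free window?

Hassan free within 09:00–17:00: 09:00–10:15, 11:15–12:15, 12:45–13:00, 13:45–14:45, 15:15–16:00.
Hassan ∩ Isla: 09:15–10:00, 11:15–11:45, 13:45–14:00, 14:30–14:45, 15:15–15:30.
Hassan ∩ Isla ∩ Ines: 13:45–14:00, 15:15–15:30.
Common window lengths: 15, 15 min; longest is 15.

15 minutes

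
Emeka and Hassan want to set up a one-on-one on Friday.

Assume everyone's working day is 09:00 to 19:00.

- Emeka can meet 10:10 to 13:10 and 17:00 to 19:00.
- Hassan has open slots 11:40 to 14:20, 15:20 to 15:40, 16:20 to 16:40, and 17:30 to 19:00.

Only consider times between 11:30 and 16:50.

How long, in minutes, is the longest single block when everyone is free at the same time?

90 minutes

Emeka ∩ Hassan: 11:40–13:10, 17:30–19:00.
Restricted to 11:30–16:50: 11:40–13:10.
Single common window of 90 minutes.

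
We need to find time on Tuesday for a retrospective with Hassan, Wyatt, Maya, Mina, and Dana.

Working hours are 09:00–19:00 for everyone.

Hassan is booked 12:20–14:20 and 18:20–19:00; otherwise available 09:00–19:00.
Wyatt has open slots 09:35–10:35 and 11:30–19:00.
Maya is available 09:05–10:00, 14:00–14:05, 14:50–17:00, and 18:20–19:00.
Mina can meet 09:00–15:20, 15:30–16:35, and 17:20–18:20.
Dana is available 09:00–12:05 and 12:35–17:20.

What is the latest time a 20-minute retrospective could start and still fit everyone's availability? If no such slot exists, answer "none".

16:15

Hassan free within 09:00–19:00: 09:00–12:20, 14:20–18:20.
Hassan ∩ Wyatt: 09:35–10:35, 11:30–12:20, 14:20–18:20.
Hassan ∩ Wyatt ∩ Maya: 09:35–10:00, 14:50–17:00.
Hassan ∩ Wyatt ∩ Maya ∩ Mina: 09:35–10:00, 14:50–15:20, 15:30–16:35.
Hassan ∩ Wyatt ∩ Maya ∩ Mina ∩ Dana: 09:35–10:00, 14:50–15:20, 15:30–16:35.
Windows ≥ 20 min: 09:35–10:00, 14:50–15:20, 15:30–16:35.
Latest start in the last window 15:30–16:35 is 16:35 − 20 min = 16:15.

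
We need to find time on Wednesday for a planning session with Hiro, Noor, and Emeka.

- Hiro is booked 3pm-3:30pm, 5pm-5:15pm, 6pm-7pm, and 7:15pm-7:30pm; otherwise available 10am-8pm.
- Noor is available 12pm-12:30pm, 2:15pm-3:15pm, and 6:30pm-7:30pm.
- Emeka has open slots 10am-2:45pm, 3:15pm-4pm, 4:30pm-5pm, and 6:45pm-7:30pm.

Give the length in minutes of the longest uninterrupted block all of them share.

Hiro free within 10:00–20:00: 10:00–15:00, 15:30–17:00, 17:15–18:00, 19:00–19:15, 19:30–20:00.
Hiro ∩ Noor: 12:00–12:30, 14:15–15:00, 19:00–19:15.
Hiro ∩ Noor ∩ Emeka: 12:00–12:30, 14:15–14:45, 19:00–19:15.
Common window lengths: 30, 30, 15 min; longest is 30.

30 minutes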